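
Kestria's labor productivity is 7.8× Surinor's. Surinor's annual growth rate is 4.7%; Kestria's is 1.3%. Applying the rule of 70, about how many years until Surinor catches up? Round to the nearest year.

The growth-rate gap is 4.7% − 1.3% = 3.4 percentage points.
So the ratio between them halves every 70/3.4 ≈ 20.59 years.
A 7.8× gap takes log₂(7.8) ≈ 2.96 halvings to close: 2.96 × 20.59 ≈ 61 years.

about 61 years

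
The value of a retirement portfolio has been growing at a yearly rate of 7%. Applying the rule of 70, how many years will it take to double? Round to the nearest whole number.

10 years

Doubling time ≈ 70 / 7 = 10.00 years.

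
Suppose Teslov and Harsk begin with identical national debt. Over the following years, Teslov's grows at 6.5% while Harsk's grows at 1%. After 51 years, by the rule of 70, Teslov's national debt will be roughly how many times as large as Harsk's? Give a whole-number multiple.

Teslov pulls ahead at 5.5 pp per year, so the ratio doubles every 70/5.5 ≈ 12.73 years.
In 51 years that's 4.01 doublings: 2^4.01 ≈ 16.

around 16 times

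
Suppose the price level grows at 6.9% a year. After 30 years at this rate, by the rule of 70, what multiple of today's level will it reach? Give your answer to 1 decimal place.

≈ 7.8 times

Doubling time ≈ 70/6.9 = 10.14 years.
30 years / 10.14 ≈ 2.96 doublings → factor 2^2.96 ≈ 7.8.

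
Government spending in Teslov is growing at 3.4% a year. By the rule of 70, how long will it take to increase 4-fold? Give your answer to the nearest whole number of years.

One doubling takes 70/3.4 = 20.59 years.
4× is 2 doublings, so 2 × 20.59 ≈ 41 years.

around 41 years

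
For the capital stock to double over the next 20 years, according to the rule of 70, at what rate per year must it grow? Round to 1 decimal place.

around 3.5% per year

70 / 20 ≈ 3.50, so about 3.5% per year.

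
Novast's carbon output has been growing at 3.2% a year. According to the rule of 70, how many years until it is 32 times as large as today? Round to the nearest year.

about 109 years

At 3.2% it doubles every 70/3.2 ≈ 21.88 years.
Getting to 32× needs 5 doublings: 5 × 21.88 ≈ 109 years.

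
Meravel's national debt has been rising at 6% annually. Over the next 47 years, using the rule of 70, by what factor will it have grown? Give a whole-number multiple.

Doubling time ≈ 70/6 = 11.67 years.
47/11.67 ≈ 4 doublings, so about 2^4 = 16×.

approximately 16 times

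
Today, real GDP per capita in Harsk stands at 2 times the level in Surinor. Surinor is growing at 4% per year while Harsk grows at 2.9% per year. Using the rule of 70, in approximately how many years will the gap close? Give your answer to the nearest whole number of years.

about 64 years

The growth-rate gap is 4% − 2.9% = 1.1 percentage points.
So the ratio between them halves every 70/1.1 ≈ 63.64 years.
A 2 times gap closes after 1 halving: 1 × 63.64 ≈ 64 years.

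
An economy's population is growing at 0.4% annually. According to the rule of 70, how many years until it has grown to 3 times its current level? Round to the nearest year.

277 years

One doubling takes 70/0.4 = 175.00 years.
Reaching 3× takes log₂(3) ≈ 1.58 doublings.
1.58 × 175.00 ≈ 277 years.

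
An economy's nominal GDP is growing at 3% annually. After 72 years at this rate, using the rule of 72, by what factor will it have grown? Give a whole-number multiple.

8 times

Doubling time ≈ 72/3 = 24.00 years.
72/24.00 ≈ 3 doublings, so about 2^3 = 8×.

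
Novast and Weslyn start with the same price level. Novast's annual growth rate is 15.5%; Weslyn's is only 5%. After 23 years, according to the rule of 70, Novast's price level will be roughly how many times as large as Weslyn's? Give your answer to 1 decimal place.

≈ 10.9 times

Rate gap = 15.5% − 5% = 10.5 points.
The ratio doubles every 70/10.5 ≈ 6.67 years.
23/6.67 ≈ 3.45 doublings → ratio ≈ 2^3.45 ≈ 10.9.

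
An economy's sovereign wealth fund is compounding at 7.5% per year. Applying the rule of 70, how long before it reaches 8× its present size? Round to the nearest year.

One doubling takes 70/7.5 = 9.33 years.
8 = 2^3, so 3 doublings → 28 years.

approximately 28 years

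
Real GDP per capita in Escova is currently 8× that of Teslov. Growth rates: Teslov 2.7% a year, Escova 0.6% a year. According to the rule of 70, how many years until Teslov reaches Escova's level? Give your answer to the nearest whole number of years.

about 100 years

What matters is the difference: 2.1 pp.
Rule of 70 on the gap: the ratio halves every 70/2.1 ≈ 33.33 years.
An 8× gap closes after 3 halvings: 3 × 33.33 ≈ 100 years.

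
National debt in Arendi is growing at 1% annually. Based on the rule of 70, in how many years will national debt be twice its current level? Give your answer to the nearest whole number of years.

At 1%, doubling takes about 70/1 = 70.00 years.

≈ 70 years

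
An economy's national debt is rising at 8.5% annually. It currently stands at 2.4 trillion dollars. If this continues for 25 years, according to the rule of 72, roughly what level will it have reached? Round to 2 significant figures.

Doubling time ≈ 72/8.5 = 8.47 years.
25 years is 25/8.47 ≈ 2.95 doublings, a factor of 2^2.95 ≈ 7.73.
2.4 × 7.73 ≈ 19 trillion dollars.

approximately 19 trillion dollars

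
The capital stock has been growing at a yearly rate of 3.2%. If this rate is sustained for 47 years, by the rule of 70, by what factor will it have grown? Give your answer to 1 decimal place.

Doubling time ≈ 70/3.2 = 21.88 years.
47 years / 21.88 ≈ 2.15 doublings → factor 2^2.15 ≈ 4.4.

around 4.4 times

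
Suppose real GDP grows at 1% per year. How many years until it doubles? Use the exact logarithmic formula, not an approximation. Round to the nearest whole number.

70 years

t = ln(2) / ln(1 + 0.01) = 0.6931 / 0.009950 ≈ 69.66.
≈ 70 years.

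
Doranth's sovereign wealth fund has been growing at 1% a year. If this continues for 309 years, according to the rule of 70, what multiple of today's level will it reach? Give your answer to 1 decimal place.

about 21.3 times

Doubles every ≈ 70.00 years (70/1).
309 years is 4.41 doublings; 2^4.41 ≈ 21.3×.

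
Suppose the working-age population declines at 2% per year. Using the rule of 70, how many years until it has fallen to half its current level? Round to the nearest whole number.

Falling at 2%, it halves about every 70/2 = 35.00 years.

around 35 years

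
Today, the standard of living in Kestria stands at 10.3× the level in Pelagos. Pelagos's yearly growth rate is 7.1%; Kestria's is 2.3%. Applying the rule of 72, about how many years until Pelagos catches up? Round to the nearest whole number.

The growth-rate gap is 7.1% − 2.3% = 4.8 percentage points.
So the ratio between them halves every 72/4.8 ≈ 15.00 years.
A 10.3× gap takes log₂(10.3) ≈ 3.36 halvings to close: 3.36 × 15.00 ≈ 50 years.

around 50 years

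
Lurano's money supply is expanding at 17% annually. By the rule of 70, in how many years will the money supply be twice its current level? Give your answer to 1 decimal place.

around 4.1 years

At 17%, doubling takes about 70/17 = 4.12 years.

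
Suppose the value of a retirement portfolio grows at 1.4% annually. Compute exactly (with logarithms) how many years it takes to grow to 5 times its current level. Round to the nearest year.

116 years

t = ln(5) / ln(1 + 0.014) = 1.6094 / 0.013903 ≈ 115.76.
≈ 116 years.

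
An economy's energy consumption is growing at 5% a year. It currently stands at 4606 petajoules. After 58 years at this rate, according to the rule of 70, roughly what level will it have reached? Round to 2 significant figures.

approximately 81000 petajoules

Doubling time ≈ 70/5 = 14.00 years.
58 years is 58/14.00 ≈ 4.14 doublings, a factor of 2^4.14 ≈ 17.63.
4606 × 17.63 ≈ 81000 petajoules.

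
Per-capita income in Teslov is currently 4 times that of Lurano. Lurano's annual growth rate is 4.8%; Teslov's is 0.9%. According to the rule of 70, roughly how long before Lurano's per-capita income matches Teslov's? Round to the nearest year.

roughly 36 years

The growth-rate gap is 4.8% − 0.9% = 3.9 percentage points.
So the ratio between them halves every 70/3.9 ≈ 17.95 years.
A 4 times gap closes after 2 halvings: 2 × 17.95 ≈ 36 years.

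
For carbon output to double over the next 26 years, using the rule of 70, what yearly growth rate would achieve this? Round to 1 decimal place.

70 / 26 ≈ 2.69, so about 2.7% per year.

roughly 2.7%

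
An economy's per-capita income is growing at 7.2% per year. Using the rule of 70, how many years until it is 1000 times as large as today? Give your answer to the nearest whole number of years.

Doubling time ≈ 70/7.2 = 9.72 years.
1000× is log₂ 1000 ≈ 9.97 doublings, so ≈ 9.97 × 9.72 = 97 years.

around 97 years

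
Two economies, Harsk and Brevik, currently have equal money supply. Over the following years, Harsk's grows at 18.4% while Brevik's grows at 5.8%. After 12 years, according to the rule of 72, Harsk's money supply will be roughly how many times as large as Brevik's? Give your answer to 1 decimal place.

4.3 times

Rate gap = 18.4% − 5.8% = 12.6 points.
The ratio doubles every 72/12.6 ≈ 5.71 years.
12/5.71 ≈ 2.10 doublings → ratio ≈ 2^2.10 ≈ 4.3.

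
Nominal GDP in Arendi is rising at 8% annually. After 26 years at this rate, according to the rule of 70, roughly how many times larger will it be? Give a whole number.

Doubling time ≈ 70/8 = 8.75 years.
26/8.75 ≈ 3 doublings, so about 2^3 = 8×.

approximately 8 times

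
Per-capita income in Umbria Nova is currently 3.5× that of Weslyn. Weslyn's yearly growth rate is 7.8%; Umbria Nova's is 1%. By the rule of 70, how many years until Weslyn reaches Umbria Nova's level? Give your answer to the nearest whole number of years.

≈ 19 years

What matters is the difference: 6.8 pp.
Rule of 70 on the gap: the ratio halves every 70/6.8 ≈ 10.29 years.
A 3.5× gap takes log₂(3.5) ≈ 1.81 halvings to close: 1.81 × 10.29 ≈ 19 years.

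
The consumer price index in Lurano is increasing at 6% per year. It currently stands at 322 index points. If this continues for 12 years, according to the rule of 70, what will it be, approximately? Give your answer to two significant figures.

Doubling time ≈ 70/6 = 11.67 years.
12 years is 12/11.67 ≈ 1.03 doublings, a factor of 2^1.03 ≈ 2.04.
322 × 2.04 ≈ 660 index points.

roughly 660 index points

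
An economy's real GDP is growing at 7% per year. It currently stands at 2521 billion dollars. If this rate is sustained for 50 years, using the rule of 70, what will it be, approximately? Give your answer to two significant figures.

around 81000 billion dollars

Doubling time ≈ 70/7 = 10.00 years.
50 years is 50/10.00 ≈ 5.00 doublings, a factor of 2^5.00 ≈ 32.00.
2521 × 32.00 ≈ 81000 billion dollars.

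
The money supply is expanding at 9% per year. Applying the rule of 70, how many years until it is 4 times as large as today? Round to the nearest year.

around 16 years

At 9% it doubles every 70/9 ≈ 7.78 years.
4 = 2^2, so 2 doublings → 16 years.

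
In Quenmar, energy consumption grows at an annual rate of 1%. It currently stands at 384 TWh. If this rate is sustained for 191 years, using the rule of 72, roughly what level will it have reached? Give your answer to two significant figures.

around 2400 TWh

It doubles every 72/1 ≈ 72.00 years, so 191 years is 2.65 doublings.
2^2.65 ≈ 6.28; 384 × 6.28 ≈ 2400 TWh.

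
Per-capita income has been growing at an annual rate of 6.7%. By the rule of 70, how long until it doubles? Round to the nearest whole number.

70/6.7 ≈ 10.45, so it doubles roughly every 10 years.

≈ 10 years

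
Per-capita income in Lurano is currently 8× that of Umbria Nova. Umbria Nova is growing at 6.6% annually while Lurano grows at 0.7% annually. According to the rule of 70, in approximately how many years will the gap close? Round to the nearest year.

Umbria Nova gains on Lurano at 6.6% − 0.7% = 5.9 points a year.
At that relative rate the gap halves every 70/5.9 ≈ 11.86 years.
An 8× gap closes after 3 halvings: 3 × 11.86 ≈ 36 years.

approximately 36 years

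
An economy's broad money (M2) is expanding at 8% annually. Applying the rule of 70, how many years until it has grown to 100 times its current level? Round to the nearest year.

Doubling time ≈ 70/8 = 8.75 years.
Reaching 100× takes log₂(100) ≈ 6.64 doublings.
6.64 × 8.75 ≈ 58 years.

around 58 years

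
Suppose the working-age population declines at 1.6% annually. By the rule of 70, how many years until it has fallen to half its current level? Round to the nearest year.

Falling at 1.6%, it halves about every 70/1.6 = 43.75 years.

≈ 44 years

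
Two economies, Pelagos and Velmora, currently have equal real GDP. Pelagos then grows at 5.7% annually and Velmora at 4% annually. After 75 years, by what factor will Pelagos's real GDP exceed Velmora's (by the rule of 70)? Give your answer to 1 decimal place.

Rate gap = 5.7% − 4% = 1.7 points.
The ratio doubles every 70/1.7 ≈ 41.18 years.
75/41.18 ≈ 1.82 doublings → ratio ≈ 2^1.82 ≈ 3.5.

≈ 3.5 times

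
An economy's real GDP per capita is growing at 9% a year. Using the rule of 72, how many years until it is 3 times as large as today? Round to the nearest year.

One doubling takes 72/9 = 8.00 years.
Reaching 3× takes log₂(3) ≈ 1.58 doublings.
1.58 × 8.00 ≈ 13 years.

approximately 13 years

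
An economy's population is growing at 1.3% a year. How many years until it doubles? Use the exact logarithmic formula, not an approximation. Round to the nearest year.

t = ln(2) / ln(1 + 0.013) = 0.6931 / 0.012916 ≈ 53.66.
≈ 54 years.

54 years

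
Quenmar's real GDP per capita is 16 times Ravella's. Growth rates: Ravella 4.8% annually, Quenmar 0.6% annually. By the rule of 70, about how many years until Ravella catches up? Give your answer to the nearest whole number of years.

What matters is the difference: 4.2 pp.
Rule of 70 on the gap: the ratio halves every 70/4.2 ≈ 16.67 years.
A 16 times gap closes after 4 halvings: 4 × 16.67 ≈ 67 years.

around 67 years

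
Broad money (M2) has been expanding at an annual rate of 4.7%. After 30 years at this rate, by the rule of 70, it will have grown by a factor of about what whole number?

Doubling time ≈ 70/4.7 = 14.89 years.
30/14.89 ≈ 2 doublings, so about 2^2 = 4×.

approximately 4 times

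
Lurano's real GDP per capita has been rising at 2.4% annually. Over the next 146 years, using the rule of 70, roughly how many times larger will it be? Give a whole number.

At 2.4% one doubling takes ≈ 29.17 years; 146 years is 5 of them, so ×32.

≈ 32 times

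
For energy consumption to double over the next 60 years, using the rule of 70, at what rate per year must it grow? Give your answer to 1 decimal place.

approximately 1.2%

70 / 60 ≈ 1.17, so about 1.2% per year.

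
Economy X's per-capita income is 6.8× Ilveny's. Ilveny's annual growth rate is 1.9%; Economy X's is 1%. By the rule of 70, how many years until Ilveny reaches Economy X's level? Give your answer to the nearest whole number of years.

215 years

The growth-rate gap is 1.9% − 1% = 0.9 percentage points.
So the ratio between them halves every 70/0.9 ≈ 77.78 years.
A 6.8× gap takes log₂(6.8) ≈ 2.77 halvings to close: 2.77 × 77.78 ≈ 215 years.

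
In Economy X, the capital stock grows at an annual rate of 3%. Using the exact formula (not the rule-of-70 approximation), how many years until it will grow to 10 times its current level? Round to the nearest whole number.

78 years

t = ln(10) / ln(1 + 0.03) = 2.3026 / 0.029559 ≈ 77.90.
≈ 78 years.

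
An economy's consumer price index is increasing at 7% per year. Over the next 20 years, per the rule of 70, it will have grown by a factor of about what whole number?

about 4 times

At 7% one doubling takes ≈ 10.00 years; 20 years is 2 of them, so ×4.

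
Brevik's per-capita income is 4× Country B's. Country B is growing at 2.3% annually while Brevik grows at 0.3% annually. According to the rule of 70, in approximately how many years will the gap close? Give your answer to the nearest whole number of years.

Country B gains on Brevik at 2.3% − 0.3% = 2 points a year.
At that relative rate the gap halves every 70/2 ≈ 35.00 years.
A 4× gap closes after 2 halvings: 2 × 35.00 ≈ 70 years.

approximately 70 years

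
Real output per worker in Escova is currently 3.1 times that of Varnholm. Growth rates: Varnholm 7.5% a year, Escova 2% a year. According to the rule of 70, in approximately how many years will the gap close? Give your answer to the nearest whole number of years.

approximately 21 years

What matters is the difference: 5.5 pp.
Rule of 70 on the gap: the ratio halves every 70/5.5 ≈ 12.73 years.
A 3.1 times gap takes log₂(3.1) ≈ 1.63 halvings to close: 1.63 × 12.73 ≈ 21 years.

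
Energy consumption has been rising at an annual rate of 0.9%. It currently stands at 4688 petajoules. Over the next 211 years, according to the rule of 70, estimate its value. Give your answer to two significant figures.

31000 petajoules

Doubling time ≈ 70/0.9 = 77.78 years.
211 years is 211/77.78 ≈ 2.71 doublings, a factor of 2^2.71 ≈ 6.54.
4688 × 6.54 ≈ 31000 petajoules.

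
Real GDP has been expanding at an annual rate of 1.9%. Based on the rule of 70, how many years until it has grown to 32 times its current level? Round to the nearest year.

Doubling time ≈ 70/1.9 = 36.84 years.
Getting to 32× needs 5 doublings: 5 × 36.84 ≈ 184 years.

184 years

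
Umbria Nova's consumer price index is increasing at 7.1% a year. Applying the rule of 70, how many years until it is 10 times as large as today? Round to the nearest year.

One doubling takes 70/7.1 = 9.86 years.
10× is log₂ 10 ≈ 3.32 doublings, so ≈ 3.32 × 9.86 = 33 years.

around 33 years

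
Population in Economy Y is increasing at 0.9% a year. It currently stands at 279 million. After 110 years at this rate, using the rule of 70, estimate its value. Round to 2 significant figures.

about 740 million

It doubles every 70/0.9 ≈ 77.78 years, so 110 years is 1.41 doublings.
2^1.41 ≈ 2.66; 279 × 2.66 ≈ 740 million.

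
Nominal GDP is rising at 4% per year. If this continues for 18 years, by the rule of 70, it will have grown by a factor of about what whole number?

roughly 2 times

At 4% one doubling takes ≈ 17.50 years; 18 years is 1 of them, so ×2.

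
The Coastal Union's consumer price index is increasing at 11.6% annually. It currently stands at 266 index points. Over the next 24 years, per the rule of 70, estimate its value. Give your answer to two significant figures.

≈ 4200 index points

It doubles every 70/11.6 ≈ 6.03 years, so 24 years is 3.98 doublings.
2^3.98 ≈ 15.78; 266 × 15.78 ≈ 4200 index points.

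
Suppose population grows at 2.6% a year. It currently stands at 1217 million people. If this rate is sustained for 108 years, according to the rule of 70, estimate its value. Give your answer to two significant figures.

around 20000 million people

Doubling time ≈ 70/2.6 = 26.92 years.
108 years is 108/26.92 ≈ 4.01 doublings, a factor of 2^4.01 ≈ 16.11.
1217 × 16.11 ≈ 20000 million people.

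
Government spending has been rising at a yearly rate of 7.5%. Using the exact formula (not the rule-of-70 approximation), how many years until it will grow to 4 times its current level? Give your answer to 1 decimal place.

19.2 years

t = ln(4) / ln(1 + 0.075) = 1.3863 / 0.072321 ≈ 19.17.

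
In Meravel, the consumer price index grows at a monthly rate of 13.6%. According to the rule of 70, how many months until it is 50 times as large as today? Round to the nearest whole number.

roughly 29 months

One doubling takes 70/13.6 = 5.15 months.
Reaching 50× takes log₂(50) ≈ 5.64 doublings.
5.64 × 5.15 ≈ 29 months.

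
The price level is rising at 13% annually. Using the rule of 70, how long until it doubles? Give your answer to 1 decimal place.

At 13%, doubling takes about 70/13 = 5.38 years.

about 5.4 years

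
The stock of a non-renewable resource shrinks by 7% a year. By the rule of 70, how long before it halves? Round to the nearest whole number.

about 10 years

Falling at 7%, it halves about every 70/7 = 10.00 years.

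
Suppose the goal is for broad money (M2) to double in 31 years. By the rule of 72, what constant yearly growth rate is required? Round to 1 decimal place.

around 2.3% per year

72 / 31 ≈ 2.32, so about 2.3% per year.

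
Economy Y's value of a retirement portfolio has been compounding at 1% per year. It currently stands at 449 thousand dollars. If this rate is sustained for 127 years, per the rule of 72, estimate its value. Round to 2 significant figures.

≈ 1500 thousand dollars

Doubling time ≈ 72/1 = 72.00 years.
127 years is 127/72.00 ≈ 1.76 doublings, a factor of 2^1.76 ≈ 3.39.
449 × 3.39 ≈ 1500 thousand dollars.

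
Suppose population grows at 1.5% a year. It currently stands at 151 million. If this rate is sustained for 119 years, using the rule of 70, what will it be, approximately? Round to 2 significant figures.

approximately 880 million

It doubles every 70/1.5 ≈ 46.67 years, so 119 years is 2.55 doublings.
2^2.55 ≈ 5.86; 151 × 5.86 ≈ 880 million.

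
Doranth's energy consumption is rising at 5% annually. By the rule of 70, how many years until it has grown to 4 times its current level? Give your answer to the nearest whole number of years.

Doubling time ≈ 70/5 = 14.00 years.
4 = 2^2, so 2 doublings → 28 years.

around 28 years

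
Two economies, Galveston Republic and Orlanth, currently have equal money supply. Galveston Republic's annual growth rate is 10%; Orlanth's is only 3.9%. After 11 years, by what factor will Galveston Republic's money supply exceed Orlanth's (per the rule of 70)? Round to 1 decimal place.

Only the 6.1-point difference matters.
70/6.1 ≈ 11.48 years per doubling of the ratio; 11 years gives 0.96 doublings, so ≈ 1.9×.

around 1.9 times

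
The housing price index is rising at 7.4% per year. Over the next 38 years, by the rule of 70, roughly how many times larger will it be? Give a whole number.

≈ 16 times

Doubling time ≈ 70/7.4 = 9.46 years.
38/9.46 ≈ 4 doublings, so about 2^4 = 16×.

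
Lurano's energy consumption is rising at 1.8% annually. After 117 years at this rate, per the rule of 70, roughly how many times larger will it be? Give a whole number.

70/1.8 ≈ 38.89 years per doubling.
117 years fits 3 doublings: 2^3 = 8.

8 times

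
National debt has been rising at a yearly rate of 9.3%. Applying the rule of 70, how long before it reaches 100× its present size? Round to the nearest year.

around 50 years

Doubling time ≈ 70/9.3 = 7.53 years.
100× is log₂ 100 ≈ 6.64 doublings, so ≈ 6.64 × 7.53 = 50 years.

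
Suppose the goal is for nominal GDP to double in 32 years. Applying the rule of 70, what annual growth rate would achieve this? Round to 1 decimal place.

70 / 32 ≈ 2.19, so about 2.2% annually.

≈ 2.2% annually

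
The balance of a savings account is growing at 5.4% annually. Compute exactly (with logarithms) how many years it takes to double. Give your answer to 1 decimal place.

t = ln(2) / ln(1 + 0.054) = 0.6931 / 0.052592 ≈ 13.18.

13.2 years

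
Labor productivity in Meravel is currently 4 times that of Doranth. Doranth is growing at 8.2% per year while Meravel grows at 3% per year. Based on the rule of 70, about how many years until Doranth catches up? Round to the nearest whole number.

roughly 27 years

What matters is the difference: 5.2 pp.
Rule of 70 on the gap: the ratio halves every 70/5.2 ≈ 13.46 years.
A 4 times gap closes after 2 halvings: 2 × 13.46 ≈ 27 years.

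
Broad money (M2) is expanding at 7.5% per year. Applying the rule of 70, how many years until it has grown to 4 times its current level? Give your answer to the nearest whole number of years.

around 19 years

At 7.5% it doubles every 70/7.5 ≈ 9.33 years.
4× is 2 doublings, so 2 × 9.33 ≈ 19 years.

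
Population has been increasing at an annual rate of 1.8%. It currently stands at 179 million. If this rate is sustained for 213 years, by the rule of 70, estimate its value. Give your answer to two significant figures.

8000 million

Doubling time ≈ 70/1.8 = 38.89 years.
213 years is 213/38.89 ≈ 5.48 doublings, a factor of 2^5.48 ≈ 44.63.
179 × 44.63 ≈ 8000 million.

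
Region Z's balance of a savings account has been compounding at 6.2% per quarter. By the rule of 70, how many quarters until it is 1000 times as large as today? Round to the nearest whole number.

One doubling takes 70/6.2 = 11.29 quarters.
1000× is log₂ 1000 ≈ 9.97 doublings, so ≈ 9.97 × 11.29 = 113 quarters.

about 113 quarters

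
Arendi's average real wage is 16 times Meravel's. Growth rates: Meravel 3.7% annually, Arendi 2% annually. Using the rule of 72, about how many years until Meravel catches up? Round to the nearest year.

around 169 years

What matters is the difference: 1.7 pp.
Rule of 72 on the gap: the ratio halves every 72/1.7 ≈ 42.35 years.
A 16 times gap closes after 4 halvings: 4 × 42.35 ≈ 169 years.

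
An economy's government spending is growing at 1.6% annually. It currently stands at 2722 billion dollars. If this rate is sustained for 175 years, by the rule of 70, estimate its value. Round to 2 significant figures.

It doubles every 70/1.6 ≈ 43.75 years, so 175 years is 4.00 doublings.
2^4.00 ≈ 16.00; 2722 × 16.00 ≈ 44000 billion dollars.

roughly 44000 billion dollars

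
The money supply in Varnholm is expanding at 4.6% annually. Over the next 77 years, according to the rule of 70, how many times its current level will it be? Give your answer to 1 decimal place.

roughly 33.4 times

Doubling time ≈ 70/4.6 = 15.22 years.
77 years / 15.22 ≈ 5.06 doublings → factor 2^5.06 ≈ 33.4.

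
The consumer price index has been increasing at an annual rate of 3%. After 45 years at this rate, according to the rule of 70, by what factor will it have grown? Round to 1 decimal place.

approximately 3.8 times

Doubles every ≈ 23.33 years (70/3).
45 years is 1.93 doublings; 2^1.93 ≈ 3.8×.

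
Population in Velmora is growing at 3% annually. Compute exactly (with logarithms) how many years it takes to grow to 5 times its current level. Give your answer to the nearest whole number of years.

t = ln(5) / ln(1 + 0.03) = 1.6094 / 0.029559 ≈ 54.45.
≈ 54 years.

54 years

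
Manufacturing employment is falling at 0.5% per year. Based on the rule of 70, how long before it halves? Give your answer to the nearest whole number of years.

≈ 140 years

Falling at 0.5%, it halves about every 70/0.5 = 140.00 years.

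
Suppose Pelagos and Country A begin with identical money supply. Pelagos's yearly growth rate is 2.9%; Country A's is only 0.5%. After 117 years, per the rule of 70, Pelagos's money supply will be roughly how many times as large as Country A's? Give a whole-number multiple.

16 times

Only the 2.4-point difference matters.
70/2.4 ≈ 29.17 years per doubling of the ratio; 117 years gives 4.01 doublings, so ≈ 16×.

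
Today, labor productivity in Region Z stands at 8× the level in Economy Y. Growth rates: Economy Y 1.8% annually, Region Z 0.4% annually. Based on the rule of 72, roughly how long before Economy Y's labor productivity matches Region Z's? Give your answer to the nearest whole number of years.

approximately 154 years

Economy Y gains on Region Z at 1.8% − 0.4% = 1.4 points a year.
At that relative rate the gap halves every 72/1.4 ≈ 51.43 years.
An 8× gap closes after 3 halvings: 3 × 51.43 ≈ 154 years.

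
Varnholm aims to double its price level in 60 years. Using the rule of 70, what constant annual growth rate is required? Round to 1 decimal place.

around 1.2%

70 / 60 ≈ 1.17, so about 1.2% a year.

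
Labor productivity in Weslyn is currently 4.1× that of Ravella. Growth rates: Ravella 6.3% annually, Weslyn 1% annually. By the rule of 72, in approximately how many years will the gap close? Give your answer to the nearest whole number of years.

roughly 28 years

What matters is the difference: 5.3 pp.
Rule of 72 on the gap: the ratio halves every 72/5.3 ≈ 13.58 years.
A 4.1× gap takes log₂(4.1) ≈ 2.04 halvings to close: 2.04 × 13.58 ≈ 28 years.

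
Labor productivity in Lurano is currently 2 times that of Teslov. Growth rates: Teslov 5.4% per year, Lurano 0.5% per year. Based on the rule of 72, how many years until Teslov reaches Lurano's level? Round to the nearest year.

Teslov gains on Lurano at 5.4% − 0.5% = 4.9 points a year.
At that relative rate the gap halves every 72/4.9 ≈ 14.69 years.
A 2 times gap closes after 1 halving: 1 × 14.69 ≈ 15 years.

about 15 years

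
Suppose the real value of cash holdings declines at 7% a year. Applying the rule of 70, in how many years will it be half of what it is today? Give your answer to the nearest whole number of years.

10 years

Falling at 7%, it halves about every 70/7 = 10.00 years.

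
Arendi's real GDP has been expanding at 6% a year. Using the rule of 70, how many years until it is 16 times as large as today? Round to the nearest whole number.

At 6% it doubles every 70/6 ≈ 11.67 years.
Getting to 16× needs 4 doublings: 4 × 11.67 ≈ 47 years.

47 years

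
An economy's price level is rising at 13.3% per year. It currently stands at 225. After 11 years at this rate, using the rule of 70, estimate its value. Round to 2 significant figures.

about 960

Doubling time ≈ 70/13.3 = 5.26 years.
11 years is 11/5.26 ≈ 2.09 doublings, a factor of 2^2.09 ≈ 4.26.
225 × 4.26 ≈ 960.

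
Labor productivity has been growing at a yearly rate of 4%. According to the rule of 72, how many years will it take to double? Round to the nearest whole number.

18 years

Doubling time ≈ 72 / 4 = 18.00 years.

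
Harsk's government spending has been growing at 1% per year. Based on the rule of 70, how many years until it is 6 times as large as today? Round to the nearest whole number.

At 1% it doubles every 70/1 ≈ 70.00 years.
Reaching 6× takes log₂(6) ≈ 2.58 doublings.
2.58 × 70.00 ≈ 181 years.

181 years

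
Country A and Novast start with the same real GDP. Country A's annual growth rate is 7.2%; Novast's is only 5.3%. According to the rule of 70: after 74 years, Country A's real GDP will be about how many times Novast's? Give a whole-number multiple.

Only the 1.9-point difference matters.
70/1.9 ≈ 36.84 years per doubling of the ratio; 74 years gives 2.01 doublings, so ≈ 4×.

≈ 4 times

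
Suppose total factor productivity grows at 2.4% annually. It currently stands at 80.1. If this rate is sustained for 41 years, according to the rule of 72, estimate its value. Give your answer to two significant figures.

Doubling time ≈ 72/2.4 = 30.00 years.
41 years is 41/30.00 ≈ 1.37 doublings, a factor of 2^1.37 ≈ 2.58.
80.1 × 2.58 ≈ 210.

roughly 210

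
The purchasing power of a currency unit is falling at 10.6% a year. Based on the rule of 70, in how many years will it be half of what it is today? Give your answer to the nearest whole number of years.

≈ 7 years

Halving time ≈ 70 / 10.6 = 6.60 → 7 years.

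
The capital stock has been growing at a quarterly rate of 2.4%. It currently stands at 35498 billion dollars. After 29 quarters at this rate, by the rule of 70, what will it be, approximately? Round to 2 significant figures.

Doubling time ≈ 70/2.4 = 29.17 quarters.
29 quarters is 29/29.17 ≈ 0.99 doublings, a factor of 2^0.99 ≈ 1.99.
35498 × 1.99 ≈ 71000 billion dollars.

around 71000 billion dollars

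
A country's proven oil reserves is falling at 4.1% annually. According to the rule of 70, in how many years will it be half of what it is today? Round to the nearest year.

Falling at 4.1%, it halves about every 70/4.1 = 17.07 years.

17 years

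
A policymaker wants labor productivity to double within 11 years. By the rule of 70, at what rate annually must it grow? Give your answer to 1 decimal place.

70 / 11 ≈ 6.36, so about 6.4% annually.

6.4% annually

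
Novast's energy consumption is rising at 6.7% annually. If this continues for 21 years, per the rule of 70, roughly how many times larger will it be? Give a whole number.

≈ 4 times

At 6.7% one doubling takes ≈ 10.45 years; 21 years is 2 of them, so ×4.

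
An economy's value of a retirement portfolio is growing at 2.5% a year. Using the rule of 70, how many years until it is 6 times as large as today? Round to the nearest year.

One doubling takes 70/2.5 = 28.00 years.
Reaching 6× takes log₂(6) ≈ 2.58 doublings.
2.58 × 28.00 ≈ 72 years.

about 72 years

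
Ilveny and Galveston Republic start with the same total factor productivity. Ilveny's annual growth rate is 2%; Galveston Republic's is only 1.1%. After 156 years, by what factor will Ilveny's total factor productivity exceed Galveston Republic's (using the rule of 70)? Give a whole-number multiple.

Ilveny pulls ahead at 0.9 pp per year, so the ratio doubles every 70/0.9 ≈ 77.78 years.
In 156 years that's 2.01 doublings: 2^2.01 ≈ 4.

approximately 4 times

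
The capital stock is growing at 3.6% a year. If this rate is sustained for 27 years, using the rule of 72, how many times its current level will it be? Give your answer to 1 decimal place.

Doubles every ≈ 20.00 years (72/3.6).
27 years is 1.35 doublings; 2^1.35 ≈ 2.5×.

around 2.5 times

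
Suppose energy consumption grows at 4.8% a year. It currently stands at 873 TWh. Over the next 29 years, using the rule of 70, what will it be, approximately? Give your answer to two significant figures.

≈ 3500 TWh

It doubles every 70/4.8 ≈ 14.58 years, so 29 years is 1.99 doublings.
2^1.99 ≈ 3.97; 873 × 3.97 ≈ 3500 TWh.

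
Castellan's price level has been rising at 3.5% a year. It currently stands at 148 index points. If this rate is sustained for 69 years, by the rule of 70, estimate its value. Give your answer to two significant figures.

It doubles every 70/3.5 ≈ 20.00 years, so 69 years is 3.45 doublings.
2^3.45 ≈ 10.93; 148 × 10.93 ≈ 1600 index points.

around 1600 index points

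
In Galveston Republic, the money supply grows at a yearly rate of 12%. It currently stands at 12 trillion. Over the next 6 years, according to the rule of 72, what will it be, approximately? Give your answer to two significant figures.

24 trillion

Doubling time ≈ 72/12 = 6.00 years.
6 years is 6/6.00 ≈ 1.00 doublings, a factor of 2^1.00 ≈ 2.00.
12 × 2.00 ≈ 24 trillion.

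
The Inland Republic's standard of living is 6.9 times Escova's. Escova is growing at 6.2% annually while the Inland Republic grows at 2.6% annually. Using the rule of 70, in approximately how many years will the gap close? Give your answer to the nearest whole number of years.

Escova gains on the Inland Republic at 6.2% − 2.6% = 3.6 points a year.
At that relative rate the gap halves every 70/3.6 ≈ 19.44 years.
A 6.9 times gap takes log₂(6.9) ≈ 2.79 halvings to close: 2.79 × 19.44 ≈ 54 years.

around 54 years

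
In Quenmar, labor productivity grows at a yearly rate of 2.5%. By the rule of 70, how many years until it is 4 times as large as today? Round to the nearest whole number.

At 2.5% it doubles every 70/2.5 ≈ 28.00 years.
4 = 2^2, so 2 doublings → 56 years.

≈ 56 years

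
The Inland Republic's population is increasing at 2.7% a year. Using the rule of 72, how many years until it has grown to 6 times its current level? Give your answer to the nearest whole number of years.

One doubling takes 72/2.7 = 26.67 years.
Reaching 6× takes log₂(6) ≈ 2.58 doublings.
2.58 × 26.67 ≈ 69 years.

approximately 69 years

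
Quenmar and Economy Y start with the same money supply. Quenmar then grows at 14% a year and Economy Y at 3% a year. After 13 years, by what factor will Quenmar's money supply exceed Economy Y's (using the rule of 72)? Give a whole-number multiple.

around 4 times

Rate gap = 14% − 3% = 11 points.
The ratio doubles every 72/11 ≈ 6.55 years.
13/6.55 ≈ 1.98 doublings → ratio ≈ 2^1.98 ≈ 4.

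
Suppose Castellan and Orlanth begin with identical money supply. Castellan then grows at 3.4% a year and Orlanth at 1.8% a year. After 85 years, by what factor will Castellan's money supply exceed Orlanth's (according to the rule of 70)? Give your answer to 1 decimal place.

Only the 1.6-point difference matters.
70/1.6 ≈ 43.75 years per doubling of the ratio; 85 years gives 1.94 doublings, so ≈ 3.8×.

about 3.8 times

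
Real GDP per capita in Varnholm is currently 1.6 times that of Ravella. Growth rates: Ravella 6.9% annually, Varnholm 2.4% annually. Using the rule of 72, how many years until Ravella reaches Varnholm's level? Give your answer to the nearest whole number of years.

The growth-rate gap is 6.9% − 2.4% = 4.5 percentage points.
So the ratio between them halves every 72/4.5 ≈ 16.00 years.
A 1.6 times gap takes log₂(1.6) ≈ 0.68 halvings to close: 0.68 × 16.00 ≈ 11 years.

roughly 11 years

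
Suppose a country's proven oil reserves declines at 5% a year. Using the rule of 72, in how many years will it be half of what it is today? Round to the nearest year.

around 14 years

Falling at 5%, it halves about every 72/5 = 14.40 years.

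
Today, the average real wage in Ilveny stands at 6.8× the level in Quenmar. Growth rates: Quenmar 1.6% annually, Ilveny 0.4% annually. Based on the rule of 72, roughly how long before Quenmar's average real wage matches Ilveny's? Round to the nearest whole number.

Quenmar gains on Ilveny at 1.6% − 0.4% = 1.2 points a year.
At that relative rate the gap halves every 72/1.2 ≈ 60.00 years.
A 6.8× gap takes log₂(6.8) ≈ 2.77 halvings to close: 2.77 × 60.00 ≈ 166 years.

≈ 166 years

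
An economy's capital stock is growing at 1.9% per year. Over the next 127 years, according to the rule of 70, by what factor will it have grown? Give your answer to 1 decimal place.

around 10.9 times

Doubles every ≈ 36.84 years (70/1.9).
127 years is 3.45 doublings; 2^3.45 ≈ 10.9×.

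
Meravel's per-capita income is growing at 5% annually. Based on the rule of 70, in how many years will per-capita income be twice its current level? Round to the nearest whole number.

14 years

70/5 ≈ 14.00, so it doubles roughly every 14 years.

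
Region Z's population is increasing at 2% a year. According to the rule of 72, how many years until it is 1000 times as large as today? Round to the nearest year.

about 359 years

One doubling takes 72/2 = 36.00 years.
Reaching 1000× takes log₂(1000) ≈ 9.97 doublings.
9.97 × 36.00 ≈ 359 years.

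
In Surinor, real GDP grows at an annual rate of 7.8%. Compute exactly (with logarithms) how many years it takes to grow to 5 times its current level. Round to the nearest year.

21 years

t = ln(5) / ln(1 + 0.078) = 1.6094 / 0.075107 ≈ 21.43.
≈ 21 years.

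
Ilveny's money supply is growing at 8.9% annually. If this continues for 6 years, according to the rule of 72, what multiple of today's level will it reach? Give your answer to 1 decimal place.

Doubles every ≈ 8.09 years (72/8.9).
6 years is 0.74 doublings; 2^0.74 ≈ 1.7×.

approximately 1.7 times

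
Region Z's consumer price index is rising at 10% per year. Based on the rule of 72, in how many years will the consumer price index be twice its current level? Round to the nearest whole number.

7 years

Doubling time ≈ 72 / 10 = 7.20 years.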